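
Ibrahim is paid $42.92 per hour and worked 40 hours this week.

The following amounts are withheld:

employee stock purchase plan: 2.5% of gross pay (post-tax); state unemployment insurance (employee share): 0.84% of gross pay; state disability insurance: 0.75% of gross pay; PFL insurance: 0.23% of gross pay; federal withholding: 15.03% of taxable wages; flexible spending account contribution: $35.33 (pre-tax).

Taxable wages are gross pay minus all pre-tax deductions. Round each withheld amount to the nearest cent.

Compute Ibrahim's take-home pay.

Gross pay: 40 × $42.92 = $1716.80
Flexible spending account contribution: $35.33
Taxable wages = $1716.80 − $35.33 = $1681.47
Federal withholding: $1681.47 × 0.1503 = $252.72
State disability insurance: $1716.80 × 0.0075 = $12.88
PFL insurance: $1716.80 × 0.0023 = $3.95
State unemployment insurance (employee share): $1716.80 × 0.0084 = $14.42
Employee stock purchase plan: $1716.80 × 0.025 = $42.92
Total deductions = $35.33 + $252.72 + $12.88 + $3.95 + $14.42 + $42.92 = $362.22
Net pay = $1716.80 − $362.22 = $1354.58

$1354.58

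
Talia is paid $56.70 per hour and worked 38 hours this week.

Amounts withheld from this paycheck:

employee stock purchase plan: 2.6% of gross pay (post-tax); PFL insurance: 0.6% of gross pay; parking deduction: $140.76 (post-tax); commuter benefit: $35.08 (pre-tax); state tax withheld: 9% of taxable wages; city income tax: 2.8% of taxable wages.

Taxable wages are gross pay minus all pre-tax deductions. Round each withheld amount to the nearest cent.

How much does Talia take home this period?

Gross pay: 38 × $56.70 = $2,154.60
Commuter benefit: $35.08
Taxable wages = $2,154.60 − $35.08 = $2,119.52
City income tax: $2,119.52 × 0.028 = $59.35
State tax withheld: $2,119.52 × 0.09 = $190.76
PFL insurance: $2,154.60 × 0.006 = $12.93
Parking deduction: $140.76
Employee stock purchase plan: $2,154.60 × 0.026 = $56.02
Total deductions = $35.08 + $59.35 + $190.76 + $12.93 + $140.76 + $56.02 = $494.90
Net pay = $2,154.60 − $494.90 = $1,659.70

$1,659.70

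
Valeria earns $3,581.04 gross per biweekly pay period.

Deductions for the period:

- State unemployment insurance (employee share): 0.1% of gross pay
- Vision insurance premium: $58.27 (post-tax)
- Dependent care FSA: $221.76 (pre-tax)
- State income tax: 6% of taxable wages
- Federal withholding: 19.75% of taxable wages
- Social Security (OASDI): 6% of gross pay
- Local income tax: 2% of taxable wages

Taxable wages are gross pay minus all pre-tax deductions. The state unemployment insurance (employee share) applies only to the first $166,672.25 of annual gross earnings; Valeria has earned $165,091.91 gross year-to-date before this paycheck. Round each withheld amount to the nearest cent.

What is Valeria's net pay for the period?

$2,152.36

Dependent care FSA: $221.76
Taxable wages = $3,581.04 − $221.76 = $3,359.28
Local income tax: $3,359.28 × 0.02 = $67.19
State income tax: $3,359.28 × 0.06 = $201.56
Federal withholding: $3,359.28 × 0.1975 = $663.46
State unemployment insurance (employee share): only $166,672.25 − $165,091.91 = $1,580.34 of this check is subject → $1,580.34 × 0.001 = $1.58
Social Security (OASDI): $3,581.04 × 0.06 = $214.86
Vision insurance premium: $58.27
Total deductions = $221.76 + $67.19 + $201.56 + $663.46 + $1.58 + $214.86 + $58.27 = $1,428.68
Net pay = $3,581.04 − $1,428.68 = $2,152.36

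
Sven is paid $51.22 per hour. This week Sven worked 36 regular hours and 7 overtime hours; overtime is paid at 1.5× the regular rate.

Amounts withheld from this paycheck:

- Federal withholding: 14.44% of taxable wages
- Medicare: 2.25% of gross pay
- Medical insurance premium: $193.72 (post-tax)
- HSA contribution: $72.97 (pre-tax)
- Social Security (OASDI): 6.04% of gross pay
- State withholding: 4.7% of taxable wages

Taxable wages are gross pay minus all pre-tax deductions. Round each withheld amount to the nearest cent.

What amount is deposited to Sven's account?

$1,475.70

Regular pay: 36 × $51.22 = $1,843.92
Overtime pay: 7 × $51.22 × 1.5 = $537.81
Gross pay = $1,843.92 + $537.81 = $2,381.73
HSA contribution: $72.97
Taxable wages = $2,381.73 − $72.97 = $2,308.76
State withholding: $2,308.76 × 0.047 = $108.51
Federal withholding: $2,308.76 × 0.1444 = $333.38
Social Security (OASDI): $2,381.73 × 0.0604 = $143.86
Medicare: $2,381.73 × 0.0225 = $53.59
Medical insurance premium: $193.72
Total deductions = $72.97 + $108.51 + $333.38 + $143.86 + $53.59 + $193.72 = $906.03
Net pay = $2,381.73 − $906.03 = $1,475.70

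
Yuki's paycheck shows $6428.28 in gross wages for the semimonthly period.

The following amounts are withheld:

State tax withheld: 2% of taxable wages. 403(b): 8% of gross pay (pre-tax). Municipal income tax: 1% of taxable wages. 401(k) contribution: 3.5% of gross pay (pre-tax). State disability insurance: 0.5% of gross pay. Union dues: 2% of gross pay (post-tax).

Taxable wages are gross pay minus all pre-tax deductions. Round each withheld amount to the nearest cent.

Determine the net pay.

401(k) contribution: $6428.28 × 0.035 = $224.99
403(b): $6428.28 × 0.08 = $514.26
Pre-tax total = $224.99 + $514.26 = $739.25
Taxable wages = $6428.28 − $739.25 = $5689.03
Municipal income tax: $5689.03 × 0.01 = $56.89
State tax withheld: $5689.03 × 0.02 = $113.78
State disability insurance: $6428.28 × 0.005 = $32.14
Union dues: $6428.28 × 0.02 = $128.57
Total deductions = $224.99 + $514.26 + $56.89 + $113.78 + $32.14 + $128.57 = $1070.63
Net pay = $6428.28 − $1070.63 = $5357.65

$5357.65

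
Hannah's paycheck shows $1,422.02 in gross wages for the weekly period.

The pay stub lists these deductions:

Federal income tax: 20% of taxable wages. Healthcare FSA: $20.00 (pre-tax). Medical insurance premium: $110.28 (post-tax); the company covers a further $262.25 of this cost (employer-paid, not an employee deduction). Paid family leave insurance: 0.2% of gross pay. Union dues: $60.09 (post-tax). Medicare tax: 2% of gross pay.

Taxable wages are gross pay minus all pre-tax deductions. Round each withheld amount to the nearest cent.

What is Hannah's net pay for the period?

Healthcare FSA: $20.00
Taxable wages = $1,422.02 − $20.00 = $1,402.02
Federal income tax: $1,402.02 × 0.2 = $280.40
Medicare tax: $1,422.02 × 0.02 = $28.44
Paid family leave insurance: $1,422.02 × 0.002 = $2.84
Union dues: $60.09
Medical insurance premium: $110.28
(Employer's $262.25 toward medical insurance premium is not withheld from the employee.)
Total deductions = $20.00 + $280.40 + $28.44 + $2.84 + $60.09 + $110.28 = $502.05
Net pay = $1,422.02 − $502.05 = $919.97

$919.97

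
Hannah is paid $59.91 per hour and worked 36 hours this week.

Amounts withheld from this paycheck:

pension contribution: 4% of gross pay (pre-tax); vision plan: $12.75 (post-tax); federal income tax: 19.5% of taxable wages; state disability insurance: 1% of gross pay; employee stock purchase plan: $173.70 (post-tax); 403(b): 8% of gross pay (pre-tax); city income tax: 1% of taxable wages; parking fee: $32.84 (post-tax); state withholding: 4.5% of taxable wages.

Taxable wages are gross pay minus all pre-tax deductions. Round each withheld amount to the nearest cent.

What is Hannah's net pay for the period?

Gross pay: 36 × $59.91 = $2,156.76
403(b): $2,156.76 × 0.08 = $172.54
Pension contribution: $2,156.76 × 0.04 = $86.27
Pre-tax total = $172.54 + $86.27 = $258.81
Taxable wages = $2,156.76 − $258.81 = $1,897.95
Federal income tax: $1,897.95 × 0.195 = $370.10
State withholding: $1,897.95 × 0.045 = $85.41
City income tax: $1,897.95 × 0.01 = $18.98
State disability insurance: $2,156.76 × 0.01 = $21.57
Parking fee: $32.84
Vision plan: $12.75
Employee stock purchase plan: $173.70
Total deductions = $172.54 + $86.27 + $370.10 + $85.41 + $18.98 + $21.57 + $32.84 + $12.75 + $173.70 = $974.16
Net pay = $2,156.76 − $974.16 = $1,182.60

$1,182.60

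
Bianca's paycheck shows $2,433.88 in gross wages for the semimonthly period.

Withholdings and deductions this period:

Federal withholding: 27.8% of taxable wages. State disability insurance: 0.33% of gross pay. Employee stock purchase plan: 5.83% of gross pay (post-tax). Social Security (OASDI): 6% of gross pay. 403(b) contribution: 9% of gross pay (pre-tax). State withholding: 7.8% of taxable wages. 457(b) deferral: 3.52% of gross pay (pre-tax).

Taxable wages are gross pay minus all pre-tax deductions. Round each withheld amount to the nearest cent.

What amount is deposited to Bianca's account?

457(b) deferral: $2,433.88 × 0.0352 = $85.67
403(b) contribution: $2,433.88 × 0.09 = $219.05
Pre-tax total = $85.67 + $219.05 = $304.72
Taxable wages = $2,433.88 − $304.72 = $2,129.16
Federal withholding: $2,129.16 × 0.278 = $591.91
State withholding: $2,129.16 × 0.078 = $166.07
Social Security (OASDI): $2,433.88 × 0.06 = $146.03
State disability insurance: $2,433.88 × 0.0033 = $8.03
Employee stock purchase plan: $2,433.88 × 0.0583 = $141.90
Total deductions = $85.67 + $219.05 + $591.91 + $166.07 + $146.03 + $8.03 + $141.90 = $1,358.66
Net pay = $2,433.88 − $1,358.66 = $1,075.22

$1,075.22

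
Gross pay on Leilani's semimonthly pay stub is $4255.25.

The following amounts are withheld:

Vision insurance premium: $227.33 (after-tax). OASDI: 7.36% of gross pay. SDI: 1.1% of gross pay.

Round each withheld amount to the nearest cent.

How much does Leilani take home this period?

OASDI: $4255.25 × 0.0736 = $313.19
SDI: $4255.25 × 0.011 = $46.81
Vision insurance premium: $227.33
Total deductions = $313.19 + $46.81 + $227.33 = $587.33
Net pay = $4255.25 − $587.33 = $3667.92

$3667.92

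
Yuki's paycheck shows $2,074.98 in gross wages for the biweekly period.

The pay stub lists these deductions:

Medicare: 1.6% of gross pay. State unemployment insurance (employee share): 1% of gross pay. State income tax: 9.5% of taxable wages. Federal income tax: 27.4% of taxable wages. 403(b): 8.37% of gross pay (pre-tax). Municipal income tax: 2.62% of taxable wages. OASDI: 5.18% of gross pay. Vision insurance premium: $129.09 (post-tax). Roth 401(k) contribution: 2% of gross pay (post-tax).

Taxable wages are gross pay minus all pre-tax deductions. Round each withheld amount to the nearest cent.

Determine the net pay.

$817.89

403(b): $2,074.98 × 0.0837 = $173.68
Taxable wages = $2,074.98 − $173.68 = $1,901.30
Municipal income tax: $1,901.30 × 0.0262 = $49.81
Federal income tax: $1,901.30 × 0.274 = $520.96
State income tax: $1,901.30 × 0.095 = $180.62
OASDI: $2,074.98 × 0.0518 = $107.48
Medicare: $2,074.98 × 0.016 = $33.20
State unemployment insurance (employee share): $2,074.98 × 0.01 = $20.75
Roth 401(k) contribution: $2,074.98 × 0.02 = $41.50
Vision insurance premium: $129.09
Total deductions = $173.68 + $49.81 + $520.96 + $180.62 + $107.48 + $33.20 + $20.75 + $41.50 + $129.09 = $1,257.09
Net pay = $2,074.98 − $1,257.09 = $817.89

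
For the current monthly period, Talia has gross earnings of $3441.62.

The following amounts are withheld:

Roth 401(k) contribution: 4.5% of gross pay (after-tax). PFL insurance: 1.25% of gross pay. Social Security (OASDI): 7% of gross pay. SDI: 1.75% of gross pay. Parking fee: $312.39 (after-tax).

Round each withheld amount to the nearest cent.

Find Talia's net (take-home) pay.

$2630.20

SDI: $3441.62 × 0.0175 = $60.23
PFL insurance: $3441.62 × 0.0125 = $43.02
Social Security (OASDI): $3441.62 × 0.07 = $240.91
Parking fee: $312.39
Roth 401(k) contribution: $3441.62 × 0.045 = $154.87
Total deductions = $60.23 + $43.02 + $240.91 + $312.39 + $154.87 = $811.42
Net pay = $3441.62 − $811.42 = $2630.20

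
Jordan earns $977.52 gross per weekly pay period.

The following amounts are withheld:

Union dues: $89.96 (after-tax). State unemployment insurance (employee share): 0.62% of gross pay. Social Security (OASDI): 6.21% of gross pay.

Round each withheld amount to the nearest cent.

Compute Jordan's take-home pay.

$820.80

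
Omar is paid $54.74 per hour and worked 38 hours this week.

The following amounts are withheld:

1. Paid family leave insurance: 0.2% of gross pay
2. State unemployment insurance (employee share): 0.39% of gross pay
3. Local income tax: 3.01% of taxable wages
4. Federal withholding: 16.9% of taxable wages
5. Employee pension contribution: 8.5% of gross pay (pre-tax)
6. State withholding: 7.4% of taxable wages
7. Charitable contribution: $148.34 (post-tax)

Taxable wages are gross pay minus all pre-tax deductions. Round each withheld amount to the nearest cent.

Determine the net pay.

$1,222.91

Gross pay: 38 × $54.74 = $2,080.12
Employee pension contribution: $2,080.12 × 0.085 = $176.81
Taxable wages = $2,080.12 − $176.81 = $1,903.31
Federal withholding: $1,903.31 × 0.169 = $321.66
Local income tax: $1,903.31 × 0.0301 = $57.29
State withholding: $1,903.31 × 0.074 = $140.84
Paid family leave insurance: $2,080.12 × 0.002 = $4.16
State unemployment insurance (employee share): $2,080.12 × 0.0039 = $8.11
Charitable contribution: $148.34
Total deductions = $176.81 + $321.66 + $57.29 + $140.84 + $4.16 + $8.11 + $148.34 = $857.21
Net pay = $2,080.12 − $857.21 = $1,222.91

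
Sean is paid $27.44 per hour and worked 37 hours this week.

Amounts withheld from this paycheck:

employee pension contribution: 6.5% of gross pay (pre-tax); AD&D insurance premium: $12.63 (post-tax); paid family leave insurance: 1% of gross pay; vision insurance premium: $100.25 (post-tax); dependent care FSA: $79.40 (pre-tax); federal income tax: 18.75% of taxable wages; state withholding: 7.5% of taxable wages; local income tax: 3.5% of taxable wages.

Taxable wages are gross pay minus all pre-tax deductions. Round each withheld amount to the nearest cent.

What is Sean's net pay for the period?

$488.07

Gross pay: 37 × $27.44 = $1,015.28
Employee pension contribution: $1,015.28 × 0.065 = $65.99
Dependent care FSA: $79.40
Pre-tax total = $65.99 + $79.40 = $145.39
Taxable wages = $1,015.28 − $145.39 = $869.89
State withholding: $869.89 × 0.075 = $65.24
Federal income tax: $869.89 × 0.1875 = $163.10
Local income tax: $869.89 × 0.035 = $30.45
Paid family leave insurance: $1,015.28 × 0.01 = $10.15
AD&D insurance premium: $12.63
Vision insurance premium: $100.25
Total deductions = $65.99 + $79.40 + $65.24 + $163.10 + $30.45 + $10.15 + $12.63 + $100.25 = $527.21
Net pay = $1,015.28 − $527.21 = $488.07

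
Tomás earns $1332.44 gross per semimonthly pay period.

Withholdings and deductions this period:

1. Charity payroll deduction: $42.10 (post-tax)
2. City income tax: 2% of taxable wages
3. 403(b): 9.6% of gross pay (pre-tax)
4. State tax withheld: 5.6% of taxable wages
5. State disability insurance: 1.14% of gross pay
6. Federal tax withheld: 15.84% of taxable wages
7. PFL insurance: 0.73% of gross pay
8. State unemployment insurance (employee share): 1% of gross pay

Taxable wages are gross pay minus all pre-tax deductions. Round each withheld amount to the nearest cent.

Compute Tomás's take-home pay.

$841.85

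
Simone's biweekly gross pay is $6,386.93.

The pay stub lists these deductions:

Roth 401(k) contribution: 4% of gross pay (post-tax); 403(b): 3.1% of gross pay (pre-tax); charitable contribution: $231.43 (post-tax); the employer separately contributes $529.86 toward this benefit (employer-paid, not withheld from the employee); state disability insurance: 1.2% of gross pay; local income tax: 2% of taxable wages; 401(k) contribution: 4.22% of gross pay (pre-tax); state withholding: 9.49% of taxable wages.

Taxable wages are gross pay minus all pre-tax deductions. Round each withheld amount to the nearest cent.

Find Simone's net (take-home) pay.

403(b): $6,386.93 × 0.031 = $197.99
401(k) contribution: $6,386.93 × 0.0422 = $269.53
Pre-tax total = $197.99 + $269.53 = $467.52
Taxable wages = $6,386.93 − $467.52 = $5,919.41
State withholding: $5,919.41 × 0.0949 = $561.75
Local income tax: $5,919.41 × 0.02 = $118.39
State disability insurance: $6,386.93 × 0.012 = $76.64
Charitable contribution: $231.43
Roth 401(k) contribution: $6,386.93 × 0.04 = $255.48
(Employer's $529.86 toward charitable contribution is not withheld from the employee.)
Total deductions = $197.99 + $269.53 + $561.75 + $118.39 + $76.64 + $231.43 + $255.48 = $1,711.21
Net pay = $6,386.93 − $1,711.21 = $4,675.72

$4,675.72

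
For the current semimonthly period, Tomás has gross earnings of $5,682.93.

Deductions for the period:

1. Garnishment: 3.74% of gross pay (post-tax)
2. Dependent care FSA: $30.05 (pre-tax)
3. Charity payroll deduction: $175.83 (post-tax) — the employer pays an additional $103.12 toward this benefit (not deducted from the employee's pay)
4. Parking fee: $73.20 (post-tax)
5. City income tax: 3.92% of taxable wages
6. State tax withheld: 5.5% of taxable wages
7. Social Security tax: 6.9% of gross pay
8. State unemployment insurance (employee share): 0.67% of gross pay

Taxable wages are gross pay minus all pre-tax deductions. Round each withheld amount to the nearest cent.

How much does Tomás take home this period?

$4,228.61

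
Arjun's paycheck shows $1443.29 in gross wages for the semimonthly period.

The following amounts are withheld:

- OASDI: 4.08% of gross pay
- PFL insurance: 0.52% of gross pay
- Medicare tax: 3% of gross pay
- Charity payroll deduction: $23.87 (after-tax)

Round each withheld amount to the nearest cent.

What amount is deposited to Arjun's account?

PFL insurance: $1443.29 × 0.0052 = $7.51
OASDI: $1443.29 × 0.0408 = $58.89
Medicare tax: $1443.29 × 0.03 = $43.30
Charity payroll deduction: $23.87
Total deductions = $7.51 + $58.89 + $43.30 + $23.87 = $133.57
Net pay = $1443.29 − $133.57 = $1309.72

$1309.72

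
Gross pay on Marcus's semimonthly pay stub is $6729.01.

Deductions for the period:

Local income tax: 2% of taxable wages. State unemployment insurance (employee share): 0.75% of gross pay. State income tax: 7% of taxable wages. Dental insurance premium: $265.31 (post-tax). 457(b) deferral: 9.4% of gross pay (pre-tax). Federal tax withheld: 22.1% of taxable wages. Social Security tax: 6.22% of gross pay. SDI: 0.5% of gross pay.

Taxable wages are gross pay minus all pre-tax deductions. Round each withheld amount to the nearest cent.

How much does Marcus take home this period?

457(b) deferral: $6729.01 × 0.094 = $632.53
Taxable wages = $6729.01 − $632.53 = $6096.48
Local income tax: $6096.48 × 0.02 = $121.93
Federal tax withheld: $6096.48 × 0.221 = $1347.32
State income tax: $6096.48 × 0.07 = $426.75
SDI: $6729.01 × 0.005 = $33.65
Social Security tax: $6729.01 × 0.0622 = $418.54
State unemployment insurance (employee share): $6729.01 × 0.0075 = $50.47
Dental insurance premium: $265.31
Total deductions = $632.53 + $121.93 + $1347.32 + $426.75 + $33.65 + $418.54 + $50.47 + $265.31 = $3296.50
Net pay = $6729.01 − $3296.50 = $3432.51

$3432.51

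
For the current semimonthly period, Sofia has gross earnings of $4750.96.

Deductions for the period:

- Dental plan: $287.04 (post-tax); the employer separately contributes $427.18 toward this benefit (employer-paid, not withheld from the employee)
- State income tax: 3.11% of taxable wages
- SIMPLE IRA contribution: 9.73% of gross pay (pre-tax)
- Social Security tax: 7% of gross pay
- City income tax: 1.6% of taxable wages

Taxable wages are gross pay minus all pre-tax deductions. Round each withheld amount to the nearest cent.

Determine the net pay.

$3467.08

SIMPLE IRA contribution: $4750.96 × 0.0973 = $462.27
Taxable wages = $4750.96 − $462.27 = $4288.69
City income tax: $4288.69 × 0.016 = $68.62
State income tax: $4288.69 × 0.0311 = $133.38
Social Security tax: $4750.96 × 0.07 = $332.57
Dental plan: $287.04
(Employer's $427.18 toward dental plan is not withheld from the employee.)
Total deductions = $462.27 + $68.62 + $133.38 + $332.57 + $287.04 = $1283.88
Net pay = $4750.96 − $1283.88 = $3467.08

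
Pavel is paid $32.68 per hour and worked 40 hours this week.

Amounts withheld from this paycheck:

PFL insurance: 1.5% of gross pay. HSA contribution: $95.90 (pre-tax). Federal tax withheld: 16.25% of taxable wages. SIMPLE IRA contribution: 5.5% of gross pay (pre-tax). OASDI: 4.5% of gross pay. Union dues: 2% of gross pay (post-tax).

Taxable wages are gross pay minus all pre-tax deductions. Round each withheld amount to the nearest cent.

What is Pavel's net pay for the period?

$849.68

Gross pay: 40 × $32.68 = $1,307.20
SIMPLE IRA contribution: $1,307.20 × 0.055 = $71.90
HSA contribution: $95.90
Pre-tax total = $71.90 + $95.90 = $167.80
Taxable wages = $1,307.20 − $167.80 = $1,139.40
Federal tax withheld: $1,139.40 × 0.1625 = $185.15
PFL insurance: $1,307.20 × 0.015 = $19.61
OASDI: $1,307.20 × 0.045 = $58.82
Union dues: $1,307.20 × 0.02 = $26.14
Total deductions = $71.90 + $95.90 + $185.15 + $19.61 + $58.82 + $26.14 = $457.52
Net pay = $1,307.20 − $457.52 = $849.68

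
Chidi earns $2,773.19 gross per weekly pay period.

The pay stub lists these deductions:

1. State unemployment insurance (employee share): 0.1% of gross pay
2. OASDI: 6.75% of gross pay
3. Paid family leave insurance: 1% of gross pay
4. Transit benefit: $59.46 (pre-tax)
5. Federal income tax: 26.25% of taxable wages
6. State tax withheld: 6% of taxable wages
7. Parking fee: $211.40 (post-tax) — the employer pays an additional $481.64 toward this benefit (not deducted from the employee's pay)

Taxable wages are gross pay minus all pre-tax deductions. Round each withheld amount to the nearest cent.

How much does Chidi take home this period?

$1,409.47

Transit benefit: $59.46
Taxable wages = $2,773.19 − $59.46 = $2,713.73
Federal income tax: $2,713.73 × 0.2625 = $712.35
State tax withheld: $2,713.73 × 0.06 = $162.82
State unemployment insurance (employee share): $2,773.19 × 0.001 = $2.77
Paid family leave insurance: $2,773.19 × 0.01 = $27.73
OASDI: $2,773.19 × 0.0675 = $187.19
Parking fee: $211.40
(Employer's $481.64 toward parking fee is not withheld from the employee.)
Total deductions = $59.46 + $712.35 + $162.82 + $2.77 + $27.73 + $187.19 + $211.40 = $1,363.72
Net pay = $2,773.19 − $1,363.72 = $1,409.47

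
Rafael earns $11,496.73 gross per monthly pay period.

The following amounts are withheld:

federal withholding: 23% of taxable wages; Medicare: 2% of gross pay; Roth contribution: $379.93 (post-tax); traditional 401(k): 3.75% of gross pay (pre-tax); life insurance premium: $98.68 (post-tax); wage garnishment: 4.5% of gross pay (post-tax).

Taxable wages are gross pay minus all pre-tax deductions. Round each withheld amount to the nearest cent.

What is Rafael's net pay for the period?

$7,294.62

Traditional 401(k): $11,496.73 × 0.0375 = $431.13
Taxable wages = $11,496.73 − $431.13 = $11,065.60
Federal withholding: $11,065.60 × 0.23 = $2,545.09
Medicare: $11,496.73 × 0.02 = $229.93
Wage garnishment: $11,496.73 × 0.045 = $517.35
Roth contribution: $379.93
Life insurance premium: $98.68
Total deductions = $431.13 + $2,545.09 + $229.93 + $517.35 + $379.93 + $98.68 = $4,202.11
Net pay = $11,496.73 − $4,202.11 = $7,294.62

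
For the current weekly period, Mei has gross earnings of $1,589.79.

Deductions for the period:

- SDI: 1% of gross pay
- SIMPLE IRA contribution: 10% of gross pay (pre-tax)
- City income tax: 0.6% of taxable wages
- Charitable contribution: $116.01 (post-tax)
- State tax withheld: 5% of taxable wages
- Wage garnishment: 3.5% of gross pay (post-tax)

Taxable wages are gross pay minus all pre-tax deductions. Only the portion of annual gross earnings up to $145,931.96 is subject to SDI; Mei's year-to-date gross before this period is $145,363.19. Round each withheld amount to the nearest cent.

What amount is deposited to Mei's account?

$1,173.35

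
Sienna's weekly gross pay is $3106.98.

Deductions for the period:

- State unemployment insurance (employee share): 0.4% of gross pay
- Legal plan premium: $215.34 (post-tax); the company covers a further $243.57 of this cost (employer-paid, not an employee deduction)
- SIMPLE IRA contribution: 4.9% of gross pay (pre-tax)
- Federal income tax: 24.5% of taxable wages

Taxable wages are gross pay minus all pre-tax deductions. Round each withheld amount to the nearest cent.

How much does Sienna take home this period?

SIMPLE IRA contribution: $3106.98 × 0.049 = $152.24
Taxable wages = $3106.98 − $152.24 = $2954.74
Federal income tax: $2954.74 × 0.245 = $723.91
State unemployment insurance (employee share): $3106.98 × 0.004 = $12.43
Legal plan premium: $215.34
(Employer's $243.57 toward legal plan premium is not withheld from the employee.)
Total deductions = $152.24 + $723.91 + $12.43 + $215.34 = $1103.92
Net pay = $3106.98 − $1103.92 = $2003.06

$2003.06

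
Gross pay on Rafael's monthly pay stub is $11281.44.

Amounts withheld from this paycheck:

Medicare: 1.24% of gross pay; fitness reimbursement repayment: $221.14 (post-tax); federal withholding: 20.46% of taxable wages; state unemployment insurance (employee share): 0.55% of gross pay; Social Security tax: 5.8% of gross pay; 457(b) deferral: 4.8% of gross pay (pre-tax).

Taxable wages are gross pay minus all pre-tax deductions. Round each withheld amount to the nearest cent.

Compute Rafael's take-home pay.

457(b) deferral: $11281.44 × 0.048 = $541.51
Taxable wages = $11281.44 − $541.51 = $10739.93
Federal withholding: $10739.93 × 0.2046 = $2197.39
Social Security tax: $11281.44 × 0.058 = $654.32
State unemployment insurance (employee share): $11281.44 × 0.0055 = $62.05
Medicare: $11281.44 × 0.0124 = $139.89
Fitness reimbursement repayment: $221.14
Total deductions = $541.51 + $2197.39 + $654.32 + $62.05 + $139.89 + $221.14 = $3816.30
Net pay = $11281.44 − $3816.30 = $7465.14

$7465.14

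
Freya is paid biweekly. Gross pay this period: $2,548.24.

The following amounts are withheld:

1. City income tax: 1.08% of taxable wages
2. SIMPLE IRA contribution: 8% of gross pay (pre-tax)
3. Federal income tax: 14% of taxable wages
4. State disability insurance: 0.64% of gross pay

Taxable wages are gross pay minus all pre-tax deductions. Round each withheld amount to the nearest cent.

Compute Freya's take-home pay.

$1,974.54

SIMPLE IRA contribution: $2,548.24 × 0.08 = $203.86
Taxable wages = $2,548.24 − $203.86 = $2,344.38
City income tax: $2,344.38 × 0.0108 = $25.32
Federal income tax: $2,344.38 × 0.14 = $328.21
State disability insurance: $2,548.24 × 0.0064 = $16.31
Total deductions = $203.86 + $25.32 + $328.21 + $16.31 = $573.70
Net pay = $2,548.24 − $573.70 = $1,974.54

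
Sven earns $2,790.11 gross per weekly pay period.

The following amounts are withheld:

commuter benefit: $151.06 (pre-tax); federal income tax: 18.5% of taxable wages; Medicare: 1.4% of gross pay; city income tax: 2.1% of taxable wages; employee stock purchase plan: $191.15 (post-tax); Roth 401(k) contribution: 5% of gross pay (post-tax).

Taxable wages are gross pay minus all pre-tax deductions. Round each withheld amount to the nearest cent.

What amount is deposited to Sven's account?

Commuter benefit: $151.06
Taxable wages = $2,790.11 − $151.06 = $2,639.05
Federal income tax: $2,639.05 × 0.185 = $488.22
City income tax: $2,639.05 × 0.021 = $55.42
Medicare: $2,790.11 × 0.014 = $39.06
Roth 401(k) contribution: $2,790.11 × 0.05 = $139.51
Employee stock purchase plan: $191.15
Total deductions = $151.06 + $488.22 + $55.42 + $39.06 + $139.51 + $191.15 = $1,064.42
Net pay = $2,790.11 − $1,064.42 = $1,725.69

$1,725.69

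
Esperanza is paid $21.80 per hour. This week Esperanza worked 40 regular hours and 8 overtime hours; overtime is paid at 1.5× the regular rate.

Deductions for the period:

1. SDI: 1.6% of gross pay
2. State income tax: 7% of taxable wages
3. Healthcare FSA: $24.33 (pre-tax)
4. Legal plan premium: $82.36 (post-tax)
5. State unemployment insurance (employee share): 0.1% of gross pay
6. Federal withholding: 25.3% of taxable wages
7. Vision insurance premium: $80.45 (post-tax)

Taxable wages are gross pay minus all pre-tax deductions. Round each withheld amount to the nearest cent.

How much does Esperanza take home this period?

$568.89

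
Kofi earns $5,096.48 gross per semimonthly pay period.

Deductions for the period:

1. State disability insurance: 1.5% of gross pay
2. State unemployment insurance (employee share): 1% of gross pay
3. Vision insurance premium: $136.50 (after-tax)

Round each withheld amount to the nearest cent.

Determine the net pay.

$4,832.57

State unemployment insurance (employee share): $5,096.48 × 0.01 = $50.96
State disability insurance: $5,096.48 × 0.015 = $76.45
Vision insurance premium: $136.50
Total deductions = $50.96 + $76.45 + $136.50 = $263.91
Net pay = $5,096.48 − $263.91 = $4,832.57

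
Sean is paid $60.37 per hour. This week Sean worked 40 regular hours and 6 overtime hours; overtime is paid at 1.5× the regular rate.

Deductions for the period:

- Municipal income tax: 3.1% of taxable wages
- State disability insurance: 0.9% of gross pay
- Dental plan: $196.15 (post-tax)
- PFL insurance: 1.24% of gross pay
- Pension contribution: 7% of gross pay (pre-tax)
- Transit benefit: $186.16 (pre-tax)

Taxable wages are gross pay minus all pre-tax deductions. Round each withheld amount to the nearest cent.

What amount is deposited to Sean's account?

$2,225.94

Regular pay: 40 × $60.37 = $2,414.80
Overtime pay: 6 × $60.37 × 1.5 = $543.33
Gross pay = $2,414.80 + $543.33 = $2,958.13
Transit benefit: $186.16
Pension contribution: $2,958.13 × 0.07 = $207.07
Pre-tax total = $186.16 + $207.07 = $393.23
Taxable wages = $2,958.13 − $393.23 = $2,564.90
Municipal income tax: $2,564.90 × 0.031 = $79.51
PFL insurance: $2,958.13 × 0.0124 = $36.68
State disability insurance: $2,958.13 × 0.009 = $26.62
Dental plan: $196.15
Total deductions = $186.16 + $207.07 + $79.51 + $36.68 + $26.62 + $196.15 = $732.19
Net pay = $2,958.13 − $732.19 = $2,225.94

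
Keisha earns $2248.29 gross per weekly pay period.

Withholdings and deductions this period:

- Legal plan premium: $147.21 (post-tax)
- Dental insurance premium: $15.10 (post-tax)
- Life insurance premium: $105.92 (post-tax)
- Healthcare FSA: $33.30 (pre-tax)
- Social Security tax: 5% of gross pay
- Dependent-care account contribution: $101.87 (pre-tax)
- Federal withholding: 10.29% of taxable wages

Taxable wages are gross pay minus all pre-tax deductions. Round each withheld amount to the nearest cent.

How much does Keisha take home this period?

$1515.04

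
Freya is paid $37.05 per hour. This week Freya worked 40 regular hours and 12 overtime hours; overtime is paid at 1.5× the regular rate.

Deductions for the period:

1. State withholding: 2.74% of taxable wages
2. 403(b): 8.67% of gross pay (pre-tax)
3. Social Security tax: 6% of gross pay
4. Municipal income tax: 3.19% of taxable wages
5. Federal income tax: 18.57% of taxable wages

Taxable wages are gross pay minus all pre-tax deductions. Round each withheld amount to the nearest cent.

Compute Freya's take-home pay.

$1,352.83

Regular pay: 40 × $37.05 = $1,482.00
Overtime pay: 12 × $37.05 × 1.5 = $666.90
Gross pay = $1,482.00 + $666.90 = $2,148.90
403(b): $2,148.90 × 0.0867 = $186.31
Taxable wages = $2,148.90 − $186.31 = $1,962.59
Municipal income tax: $1,962.59 × 0.0319 = $62.61
Federal income tax: $1,962.59 × 0.1857 = $364.45
State withholding: $1,962.59 × 0.0274 = $53.77
Social Security tax: $2,148.90 × 0.06 = $128.93
Total deductions = $186.31 + $62.61 + $364.45 + $53.77 + $128.93 = $796.07
Net pay = $2,148.90 − $796.07 = $1,352.83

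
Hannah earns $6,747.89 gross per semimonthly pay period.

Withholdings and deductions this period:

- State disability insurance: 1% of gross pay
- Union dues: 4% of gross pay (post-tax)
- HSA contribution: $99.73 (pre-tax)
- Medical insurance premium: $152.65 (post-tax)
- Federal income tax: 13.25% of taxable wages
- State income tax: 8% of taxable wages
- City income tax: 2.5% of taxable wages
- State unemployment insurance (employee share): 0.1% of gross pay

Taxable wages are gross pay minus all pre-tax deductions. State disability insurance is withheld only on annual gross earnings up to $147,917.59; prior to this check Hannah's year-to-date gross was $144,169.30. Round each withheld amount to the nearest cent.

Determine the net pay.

$4,602.43

HSA contribution: $99.73
Taxable wages = $6,747.89 − $99.73 = $6,648.16
Federal income tax: $6,648.16 × 0.1325 = $880.88
City income tax: $6,648.16 × 0.025 = $166.20
State income tax: $6,648.16 × 0.08 = $531.85
State unemployment insurance (employee share): $6,747.89 × 0.001 = $6.75
State disability insurance: only $147,917.59 − $144,169.30 = $3,748.29 of this check is subject → $3,748.29 × 0.01 = $37.48
Union dues: $6,747.89 × 0.04 = $269.92
Medical insurance premium: $152.65
Total deductions = $99.73 + $880.88 + $166.20 + $531.85 + $6.75 + $37.48 + $269.92 + $152.65 = $2,145.46
Net pay = $6,747.89 − $2,145.46 = $4,602.43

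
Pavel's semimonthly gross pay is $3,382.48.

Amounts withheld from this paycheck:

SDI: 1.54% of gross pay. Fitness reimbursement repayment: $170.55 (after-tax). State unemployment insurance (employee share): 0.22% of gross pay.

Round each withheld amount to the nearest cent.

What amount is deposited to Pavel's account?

SDI: $3,382.48 × 0.0154 = $52.09
State unemployment insurance (employee share): $3,382.48 × 0.0022 = $7.44
Fitness reimbursement repayment: $170.55
Total deductions = $52.09 + $7.44 + $170.55 = $230.08
Net pay = $3,382.48 − $230.08 = $3,152.40

$3,152.40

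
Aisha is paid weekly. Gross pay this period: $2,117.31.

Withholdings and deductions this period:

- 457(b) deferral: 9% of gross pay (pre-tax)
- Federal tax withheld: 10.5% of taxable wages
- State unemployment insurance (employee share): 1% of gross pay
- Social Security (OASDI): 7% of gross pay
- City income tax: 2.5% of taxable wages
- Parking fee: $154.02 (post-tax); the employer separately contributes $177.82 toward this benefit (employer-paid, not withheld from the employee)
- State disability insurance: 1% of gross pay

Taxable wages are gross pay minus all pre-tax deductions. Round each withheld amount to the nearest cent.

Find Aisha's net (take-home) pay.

$1,331.70

457(b) deferral: $2,117.31 × 0.09 = $190.56
Taxable wages = $2,117.31 − $190.56 = $1,926.75
City income tax: $1,926.75 × 0.025 = $48.17
Federal tax withheld: $1,926.75 × 0.105 = $202.31
State unemployment insurance (employee share): $2,117.31 × 0.01 = $21.17
Social Security (OASDI): $2,117.31 × 0.07 = $148.21
State disability insurance: $2,117.31 × 0.01 = $21.17
Parking fee: $154.02
(Employer's $177.82 toward parking fee is not withheld from the employee.)
Total deductions = $190.56 + $48.17 + $202.31 + $21.17 + $148.21 + $21.17 + $154.02 = $785.61
Net pay = $2,117.31 − $785.61 = $1,331.70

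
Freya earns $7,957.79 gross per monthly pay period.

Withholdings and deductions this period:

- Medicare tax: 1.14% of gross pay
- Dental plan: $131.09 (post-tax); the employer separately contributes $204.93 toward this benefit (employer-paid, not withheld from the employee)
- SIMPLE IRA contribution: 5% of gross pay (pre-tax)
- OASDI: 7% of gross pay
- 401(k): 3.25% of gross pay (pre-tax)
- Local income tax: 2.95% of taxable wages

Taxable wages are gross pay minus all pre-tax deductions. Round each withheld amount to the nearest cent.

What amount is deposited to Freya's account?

$6,307.02

401(k): $7,957.79 × 0.0325 = $258.63
SIMPLE IRA contribution: $7,957.79 × 0.05 = $397.89
Pre-tax total = $258.63 + $397.89 = $656.52
Taxable wages = $7,957.79 − $656.52 = $7,301.27
Local income tax: $7,301.27 × 0.0295 = $215.39
Medicare tax: $7,957.79 × 0.0114 = $90.72
OASDI: $7,957.79 × 0.07 = $557.05
Dental plan: $131.09
(Employer's $204.93 toward dental plan is not withheld from the employee.)
Total deductions = $258.63 + $397.89 + $215.39 + $90.72 + $557.05 + $131.09 = $1,650.77
Net pay = $7,957.79 − $1,650.77 = $6,307.02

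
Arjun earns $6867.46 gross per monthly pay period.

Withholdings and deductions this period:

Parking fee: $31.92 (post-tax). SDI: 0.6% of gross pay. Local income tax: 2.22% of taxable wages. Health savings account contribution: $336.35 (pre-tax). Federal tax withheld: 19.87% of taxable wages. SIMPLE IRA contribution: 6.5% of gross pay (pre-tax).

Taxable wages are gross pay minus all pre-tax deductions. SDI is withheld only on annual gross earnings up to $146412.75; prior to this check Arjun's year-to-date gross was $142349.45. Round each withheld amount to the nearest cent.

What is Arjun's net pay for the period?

$4684.31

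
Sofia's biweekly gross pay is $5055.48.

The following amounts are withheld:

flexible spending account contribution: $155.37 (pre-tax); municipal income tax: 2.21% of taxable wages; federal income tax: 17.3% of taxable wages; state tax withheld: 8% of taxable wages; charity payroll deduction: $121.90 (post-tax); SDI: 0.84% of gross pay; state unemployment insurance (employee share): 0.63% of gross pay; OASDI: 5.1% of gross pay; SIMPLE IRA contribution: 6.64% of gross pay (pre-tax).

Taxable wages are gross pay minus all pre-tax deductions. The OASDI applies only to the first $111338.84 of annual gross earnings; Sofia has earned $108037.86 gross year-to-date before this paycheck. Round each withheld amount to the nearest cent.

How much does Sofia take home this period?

SIMPLE IRA contribution: $5055.48 × 0.0664 = $335.68
Flexible spending account contribution: $155.37
Pre-tax total = $335.68 + $155.37 = $491.05
Taxable wages = $5055.48 − $491.05 = $4564.43
Municipal income tax: $4564.43 × 0.0221 = $100.87
Federal income tax: $4564.43 × 0.173 = $789.65
State tax withheld: $4564.43 × 0.08 = $365.15
SDI: $5055.48 × 0.0084 = $42.47
State unemployment insurance (employee share): $5055.48 × 0.0063 = $31.85
OASDI: only $111338.84 − $108037.86 = $3300.98 of this check is subject → $3300.98 × 0.051 = $168.35
Charity payroll deduction: $121.90
Total deductions = $335.68 + $155.37 + $100.87 + $789.65 + $365.15 + $42.47 + $31.85 + $168.35 + $121.90 = $2111.29
Net pay = $5055.48 − $2111.29 = $2944.19

$2944.19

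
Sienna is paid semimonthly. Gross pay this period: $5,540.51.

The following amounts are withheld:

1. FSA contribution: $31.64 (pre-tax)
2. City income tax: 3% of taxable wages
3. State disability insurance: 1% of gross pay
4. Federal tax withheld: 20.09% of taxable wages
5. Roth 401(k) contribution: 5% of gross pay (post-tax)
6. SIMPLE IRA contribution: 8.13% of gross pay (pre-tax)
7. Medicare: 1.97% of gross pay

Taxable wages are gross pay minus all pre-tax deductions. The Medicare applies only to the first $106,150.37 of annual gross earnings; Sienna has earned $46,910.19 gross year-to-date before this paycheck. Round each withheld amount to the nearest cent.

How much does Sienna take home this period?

$3,448.85

SIMPLE IRA contribution: $5,540.51 × 0.0813 = $450.44
FSA contribution: $31.64
Pre-tax total = $450.44 + $31.64 = $482.08
Taxable wages = $5,540.51 − $482.08 = $5,058.43
City income tax: $5,058.43 × 0.03 = $151.75
Federal tax withheld: $5,058.43 × 0.2009 = $1,016.24
Medicare: cap not yet reached, full $5,540.51 is subject → $5,540.51 × 0.0197 = $109.15
State disability insurance: $5,540.51 × 0.01 = $55.41
Roth 401(k) contribution: $5,540.51 × 0.05 = $277.03
Total deductions = $450.44 + $31.64 + $151.75 + $1,016.24 + $109.15 + $55.41 + $277.03 = $2,091.66
Net pay = $5,540.51 − $2,091.66 = $3,448.85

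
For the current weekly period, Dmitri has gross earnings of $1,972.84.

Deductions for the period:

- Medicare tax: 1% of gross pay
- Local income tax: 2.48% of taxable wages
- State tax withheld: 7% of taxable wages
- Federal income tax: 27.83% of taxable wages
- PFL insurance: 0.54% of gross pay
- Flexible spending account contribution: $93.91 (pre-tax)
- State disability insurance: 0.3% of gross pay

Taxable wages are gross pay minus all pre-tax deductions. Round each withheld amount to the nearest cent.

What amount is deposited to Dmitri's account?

Flexible spending account contribution: $93.91
Taxable wages = $1,972.84 − $93.91 = $1,878.93
Federal income tax: $1,878.93 × 0.2783 = $522.91
State tax withheld: $1,878.93 × 0.07 = $131.53
Local income tax: $1,878.93 × 0.0248 = $46.60
Medicare tax: $1,972.84 × 0.01 = $19.73
PFL insurance: $1,972.84 × 0.0054 = $10.65
State disability insurance: $1,972.84 × 0.003 = $5.92
Total deductions = $93.91 + $522.91 + $131.53 + $46.60 + $19.73 + $10.65 + $5.92 = $831.25
Net pay = $1,972.84 − $831.25 = $1,141.59

$1,141.59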